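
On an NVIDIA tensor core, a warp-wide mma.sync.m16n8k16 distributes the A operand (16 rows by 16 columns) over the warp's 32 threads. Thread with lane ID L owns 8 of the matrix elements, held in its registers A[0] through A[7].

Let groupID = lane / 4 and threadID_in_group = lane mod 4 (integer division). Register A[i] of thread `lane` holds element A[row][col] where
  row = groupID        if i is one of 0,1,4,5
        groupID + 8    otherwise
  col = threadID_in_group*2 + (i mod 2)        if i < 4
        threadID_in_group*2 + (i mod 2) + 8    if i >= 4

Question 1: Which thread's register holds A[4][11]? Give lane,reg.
r:4=>grp=4,rB=0  c:11=>cB=1,tig=1,lo=1
L=4*4+1=17  i=1*4+0*2+1=5

17,5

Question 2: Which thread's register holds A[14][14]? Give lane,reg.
r=14⇒gr=6,Rb=1  c=14⇒Cb=1,th=3,odd=0
L=6*4+3=27  i=1*4+1*2+0=6

27,6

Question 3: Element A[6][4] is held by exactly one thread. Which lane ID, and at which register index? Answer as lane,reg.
r:6=>grp=6,rB=0  c:4=>cB=0,tig=2,lo=0
L=6*4+2=26  i=0*4+0*2+0=0

26,0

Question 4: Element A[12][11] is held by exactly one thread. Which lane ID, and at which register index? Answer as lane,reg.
17,7

r: 12->gid=4,r8=1  c: 11->c8=1,tid=1,i&1=1
L=4*4+1=17  i=1*4+1*2+1=7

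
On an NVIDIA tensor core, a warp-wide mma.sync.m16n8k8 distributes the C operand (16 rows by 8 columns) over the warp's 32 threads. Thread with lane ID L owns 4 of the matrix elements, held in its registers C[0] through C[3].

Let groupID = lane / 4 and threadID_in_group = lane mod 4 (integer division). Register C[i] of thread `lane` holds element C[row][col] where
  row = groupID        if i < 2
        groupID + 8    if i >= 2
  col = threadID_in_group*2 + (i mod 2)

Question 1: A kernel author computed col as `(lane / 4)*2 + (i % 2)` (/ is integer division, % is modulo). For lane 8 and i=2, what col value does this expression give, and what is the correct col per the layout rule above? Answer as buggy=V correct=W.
`(lane / 4)*2 + (i % 2)`[8,2]->4
8: g=2,t=0
[2] (2+8,0*2+0) = (10,0)
col: 4 vs 0

buggy=4 correct=0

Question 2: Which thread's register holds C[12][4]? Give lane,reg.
18,2

r=12->g=4,rb=1  c=4->t=2,b0=0
L=4*4+2=18  i=1*2+0=2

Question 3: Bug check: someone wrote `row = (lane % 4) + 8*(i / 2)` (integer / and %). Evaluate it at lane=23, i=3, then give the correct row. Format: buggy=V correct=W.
buggy=11 correct=13

`(lane % 4) + 8*(i / 2)`[23,3]→11
lane 23: G=5 (23/4), T=3 (23%4)
i=3: r=5+8=13, c=3*2+1=7
row: 11 vs 13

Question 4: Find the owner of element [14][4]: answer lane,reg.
26,2

r=14->g=6,rb=1  c=4->t=2,b0=0
L=6*4+2=26  i=1*2+0=2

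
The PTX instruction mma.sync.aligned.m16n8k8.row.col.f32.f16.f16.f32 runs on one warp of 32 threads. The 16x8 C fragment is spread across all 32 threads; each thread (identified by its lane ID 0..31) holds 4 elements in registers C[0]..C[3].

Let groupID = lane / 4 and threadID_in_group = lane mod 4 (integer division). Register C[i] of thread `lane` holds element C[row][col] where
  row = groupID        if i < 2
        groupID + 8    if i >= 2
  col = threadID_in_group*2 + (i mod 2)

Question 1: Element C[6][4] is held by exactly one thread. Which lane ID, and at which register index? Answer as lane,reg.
26,0

r: 6->gid=6,r8=0  c: 4->tid=2,i&1=0
L=6*4+2=26  i=0*2+0=0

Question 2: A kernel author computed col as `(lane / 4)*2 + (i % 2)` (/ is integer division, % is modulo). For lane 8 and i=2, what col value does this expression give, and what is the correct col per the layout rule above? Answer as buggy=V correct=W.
`(lane / 4)*2 + (i % 2)`[8,2]→4
lane 8→8/4=2, 8 mod 4=0
i=2  r:2+8→10  c:2·0+0→0
col: 4 vs 0

buggy=4 correct=0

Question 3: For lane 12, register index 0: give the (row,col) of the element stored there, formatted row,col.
12: grp=3,tig=0
[0] (3+0,0*2+0) = (3,0)

3,0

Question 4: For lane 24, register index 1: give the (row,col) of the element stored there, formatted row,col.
lane 24: gr=6 (24/4), th=0 (24%4)
i=1: r=6+0=6, c=0*2+1=1

6,1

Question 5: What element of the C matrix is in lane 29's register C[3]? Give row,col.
lane 29→29/4=7, 29 mod 4=1
i=3  r:7+8→15  c:2·1+1→3

15,3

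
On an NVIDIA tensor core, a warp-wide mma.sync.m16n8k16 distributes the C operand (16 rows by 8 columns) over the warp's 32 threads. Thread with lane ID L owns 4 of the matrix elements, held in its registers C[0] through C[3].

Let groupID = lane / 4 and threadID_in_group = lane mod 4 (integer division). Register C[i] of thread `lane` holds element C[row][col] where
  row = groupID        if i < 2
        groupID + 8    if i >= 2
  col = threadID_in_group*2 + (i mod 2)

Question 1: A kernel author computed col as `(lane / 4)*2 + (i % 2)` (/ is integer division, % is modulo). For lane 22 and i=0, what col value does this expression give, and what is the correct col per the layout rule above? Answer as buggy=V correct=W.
buggy=10 correct=4

`(lane / 4)*2 + (i % 2)`[22,0]->10
lane 22: g=5 (22/4), t=2 (22%4)
i=0: r=5+0=5, c=2*2+0=4
col: 10 vs 4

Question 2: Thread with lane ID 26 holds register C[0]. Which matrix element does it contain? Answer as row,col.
6,4

L=26=>grp=26>>2=6, tig=26&3=2
[0]=>row 6+0=6  col 2·2+0=4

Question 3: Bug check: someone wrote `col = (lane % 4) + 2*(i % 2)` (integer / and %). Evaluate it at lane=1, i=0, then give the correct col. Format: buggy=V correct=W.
`(lane % 4) + 2*(i % 2)`[1,0]->1
lane 1->1/4=0, 1 mod 4=1
i=0  r:0+0->0  c:2·1+0->2
col: 1 vs 2

buggy=1 correct=2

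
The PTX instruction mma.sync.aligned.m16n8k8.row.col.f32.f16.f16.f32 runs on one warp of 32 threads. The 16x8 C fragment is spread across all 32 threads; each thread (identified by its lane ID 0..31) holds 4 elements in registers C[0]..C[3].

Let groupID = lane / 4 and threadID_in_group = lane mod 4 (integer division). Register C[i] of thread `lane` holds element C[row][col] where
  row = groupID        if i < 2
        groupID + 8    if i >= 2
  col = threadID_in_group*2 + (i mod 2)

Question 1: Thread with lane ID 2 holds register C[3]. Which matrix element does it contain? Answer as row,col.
8,5

L=2->g=2>>2=0, t=2&3=2
[3]->row 0+8=8  col 2·2+1=5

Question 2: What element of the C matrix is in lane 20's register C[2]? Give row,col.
20: grp=5,tig=0
[2] (5+8,0*2+0) = (13,0)

13,0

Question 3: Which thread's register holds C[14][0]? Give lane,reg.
r:14=>grp=6,rB=1  c:0=>tig=0,lo=0
L=6*4+0=24  i=1*2+0=2

24,2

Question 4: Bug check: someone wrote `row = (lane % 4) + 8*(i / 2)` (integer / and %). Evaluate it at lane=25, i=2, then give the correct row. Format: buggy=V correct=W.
`(lane % 4) + 8*(i / 2)`[25,2]->9
L=25->gid=25>>2=6, tid=25&3=1
[2]->row 6+8=14  col 1·2+0=2
row: 9 vs 14

buggy=9 correct=14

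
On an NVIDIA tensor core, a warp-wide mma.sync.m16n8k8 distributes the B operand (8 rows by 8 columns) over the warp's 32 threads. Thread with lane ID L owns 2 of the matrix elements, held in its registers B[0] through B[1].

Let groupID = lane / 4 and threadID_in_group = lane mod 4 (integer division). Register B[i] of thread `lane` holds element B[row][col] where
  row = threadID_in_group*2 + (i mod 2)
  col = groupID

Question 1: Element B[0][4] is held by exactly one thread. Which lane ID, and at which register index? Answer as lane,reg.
c:4=>grp=4  r:0=>tig=0,lo=0
L=4*4+0=16  i=0=0

16,0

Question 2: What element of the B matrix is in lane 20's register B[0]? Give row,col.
L=20->g=20>>2=5, t=20&3=0
[0]->row 0·2+0=0  col g=5

0,5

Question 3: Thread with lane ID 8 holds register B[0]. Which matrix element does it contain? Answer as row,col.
0,2

lane 8⇒8/4=2, 8 mod 4=0
i=0  r:2·0+0⇒0  c:2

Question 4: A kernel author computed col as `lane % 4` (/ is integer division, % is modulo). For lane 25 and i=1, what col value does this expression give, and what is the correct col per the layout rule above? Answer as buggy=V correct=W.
buggy=1 correct=6

`lane % 4`[25,1]->1
lane 25: gid=6 (25/4), tid=1 (25%4)
i=1: r=1*2+1=3, c=gid=6
col: 1 vs 6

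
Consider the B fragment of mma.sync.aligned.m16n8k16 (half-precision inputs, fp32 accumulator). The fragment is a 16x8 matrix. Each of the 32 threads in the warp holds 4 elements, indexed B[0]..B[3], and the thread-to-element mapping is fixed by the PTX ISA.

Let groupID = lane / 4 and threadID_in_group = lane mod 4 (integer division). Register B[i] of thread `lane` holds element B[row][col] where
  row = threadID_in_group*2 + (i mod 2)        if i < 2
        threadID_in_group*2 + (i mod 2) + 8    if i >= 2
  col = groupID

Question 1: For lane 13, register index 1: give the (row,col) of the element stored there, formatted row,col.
3,3

lane 13->13/4=3, 13 mod 4=1
i=1  r:2·1+1+0->3  c:3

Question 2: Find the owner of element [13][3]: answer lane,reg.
14,3

c=3⇒gr=3  r=13⇒Rb=1,th=2,odd=1
L=3*4+2=14  i=1*2+1=3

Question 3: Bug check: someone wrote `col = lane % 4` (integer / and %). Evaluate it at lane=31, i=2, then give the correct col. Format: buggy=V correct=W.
`lane % 4`[31,2]->3
lane 31: gid=7 (31/4), tid=3 (31%4)
i=2: r=3*2+0+8=14, c=gid=7
col: 3 vs 7

buggy=3 correct=7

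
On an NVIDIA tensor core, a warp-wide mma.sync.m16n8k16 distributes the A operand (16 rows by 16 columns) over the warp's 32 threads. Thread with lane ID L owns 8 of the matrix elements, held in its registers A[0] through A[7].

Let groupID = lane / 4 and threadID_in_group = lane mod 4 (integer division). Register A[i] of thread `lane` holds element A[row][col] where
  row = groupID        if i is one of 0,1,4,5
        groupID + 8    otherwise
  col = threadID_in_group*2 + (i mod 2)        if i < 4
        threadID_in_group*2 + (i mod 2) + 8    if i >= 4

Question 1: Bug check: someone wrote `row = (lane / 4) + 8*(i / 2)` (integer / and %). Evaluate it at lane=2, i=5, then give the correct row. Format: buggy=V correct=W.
`(lane / 4) + 8*(i / 2)`[2,5]⇒16
2: gr=0,th=2
[5] (0+0,2*2+1+8) = (0,13)
row: 16 vs 0

buggy=16 correct=0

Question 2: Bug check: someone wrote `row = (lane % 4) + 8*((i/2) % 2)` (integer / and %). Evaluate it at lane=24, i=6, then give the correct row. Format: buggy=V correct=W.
buggy=8 correct=14

`(lane % 4) + 8*((i/2) % 2)`[24,6]->8
24: g=6,t=0
[6] (6+8,0*2+0+8) = (14,8)
row: 8 vs 14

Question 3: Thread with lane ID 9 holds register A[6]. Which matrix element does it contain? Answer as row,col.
L=9->g=9>>2=2, t=9&3=1
[6]->row 2+8=10  col 1·2+0+8=10

10,10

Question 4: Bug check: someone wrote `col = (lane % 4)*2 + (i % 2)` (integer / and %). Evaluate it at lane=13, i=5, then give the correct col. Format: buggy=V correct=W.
`(lane % 4)*2 + (i % 2)`[13,5]->3
lane 13->13/4=3, 13 mod 4=1
i=5  r:3+0->3  c:2·1+1+8->11
col: 3 vs 11

buggy=3 correct=11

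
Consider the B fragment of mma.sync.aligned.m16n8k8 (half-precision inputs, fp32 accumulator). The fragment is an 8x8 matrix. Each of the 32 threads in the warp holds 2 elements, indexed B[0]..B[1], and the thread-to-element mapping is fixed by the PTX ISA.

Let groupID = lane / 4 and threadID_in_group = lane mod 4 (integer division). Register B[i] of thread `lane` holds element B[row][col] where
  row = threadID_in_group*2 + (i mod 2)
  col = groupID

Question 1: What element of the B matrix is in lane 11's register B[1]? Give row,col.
lane 11=>11/4=2, 11 mod 4=3
i=1  r:2·3+1=>7  c:2

7,2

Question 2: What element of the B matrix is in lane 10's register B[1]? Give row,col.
5,2

lane 10=>10/4=2, 10 mod 4=2
i=1  r:2·2+1=>5  c:2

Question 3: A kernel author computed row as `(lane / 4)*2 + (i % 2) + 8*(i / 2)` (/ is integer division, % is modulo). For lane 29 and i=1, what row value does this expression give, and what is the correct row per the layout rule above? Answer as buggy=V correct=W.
`(lane / 4)*2 + (i % 2) + 8*(i / 2)`[29,1]→15
lane 29→29/4=7, 29 mod 4=1
i=1  r:2·1+1→3  c:7
row: 15 vs 3

buggy=15 correct=3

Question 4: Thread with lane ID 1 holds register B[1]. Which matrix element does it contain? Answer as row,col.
3,0

L=1->gid=1>>2=0, tid=1&3=1
[1]->row 1·2+1=3  col gid=0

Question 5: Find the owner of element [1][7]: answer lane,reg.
c: 7->gid=7  r: 1->tid=0,i&1=1
L=7*4+0=28  i=1=1

28,1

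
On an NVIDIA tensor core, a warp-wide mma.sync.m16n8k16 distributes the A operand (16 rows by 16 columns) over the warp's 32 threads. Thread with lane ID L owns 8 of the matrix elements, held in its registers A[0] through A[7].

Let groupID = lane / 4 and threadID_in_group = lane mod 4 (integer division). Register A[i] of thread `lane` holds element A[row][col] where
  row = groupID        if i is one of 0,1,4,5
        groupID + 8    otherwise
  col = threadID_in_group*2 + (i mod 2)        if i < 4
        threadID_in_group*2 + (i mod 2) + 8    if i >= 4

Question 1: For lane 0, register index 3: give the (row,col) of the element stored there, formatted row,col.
8,1

lane 0: g=0 (0/4), t=0 (0%4)
i=3: r=0+8=8, c=0*2+1+0=1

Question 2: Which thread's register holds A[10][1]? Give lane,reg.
8,3

r: 10->gid=2,r8=1  c: 1->c8=0,tid=0,i&1=1
L=2*4+0=8  i=0*4+1*2+1=3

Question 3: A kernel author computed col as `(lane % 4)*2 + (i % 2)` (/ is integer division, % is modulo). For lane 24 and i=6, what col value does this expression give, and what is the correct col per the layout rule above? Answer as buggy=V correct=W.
buggy=0 correct=8

`(lane % 4)*2 + (i % 2)`[24,6]→0
lane 24→24/4=6, 24 mod 4=0
i=6  r:6+8→14  c:2·0+0+8→8
col: 0 vs 8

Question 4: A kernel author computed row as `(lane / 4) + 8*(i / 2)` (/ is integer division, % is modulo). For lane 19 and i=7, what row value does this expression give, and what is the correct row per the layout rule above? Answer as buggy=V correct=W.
buggy=28 correct=12

`(lane / 4) + 8*(i / 2)`[19,7]→28
lane 19: G=4 (19/4), T=3 (19%4)
i=7: r=4+8=12, c=3*2+1+8=15
row: 28 vs 12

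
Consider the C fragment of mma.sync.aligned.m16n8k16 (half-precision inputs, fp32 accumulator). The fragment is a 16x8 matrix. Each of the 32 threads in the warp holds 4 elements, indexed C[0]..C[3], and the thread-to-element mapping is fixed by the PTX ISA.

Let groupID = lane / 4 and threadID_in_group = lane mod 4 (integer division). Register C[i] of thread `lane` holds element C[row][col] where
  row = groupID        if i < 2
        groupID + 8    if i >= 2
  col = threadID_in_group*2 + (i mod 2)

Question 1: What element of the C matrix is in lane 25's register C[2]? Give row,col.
14,2

25: g=6,t=1
[2] (6+8,1*2+0) = (14,2)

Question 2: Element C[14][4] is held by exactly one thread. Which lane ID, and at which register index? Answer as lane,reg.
26,2

r=14->g=6,rb=1  c=4->t=2,b0=0
L=6*4+2=26  i=1*2+0=2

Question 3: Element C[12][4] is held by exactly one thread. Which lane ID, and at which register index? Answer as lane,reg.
18,2

r=12⇒gr=4,Rb=1  c=4⇒th=2,odd=0
L=4*4+2=18  i=1*2+0=2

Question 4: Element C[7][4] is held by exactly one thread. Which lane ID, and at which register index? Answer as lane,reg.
30,0

r: 7->gid=7,r8=0  c: 4->tid=2,i&1=0
L=7*4+2=30  i=0*2+0=0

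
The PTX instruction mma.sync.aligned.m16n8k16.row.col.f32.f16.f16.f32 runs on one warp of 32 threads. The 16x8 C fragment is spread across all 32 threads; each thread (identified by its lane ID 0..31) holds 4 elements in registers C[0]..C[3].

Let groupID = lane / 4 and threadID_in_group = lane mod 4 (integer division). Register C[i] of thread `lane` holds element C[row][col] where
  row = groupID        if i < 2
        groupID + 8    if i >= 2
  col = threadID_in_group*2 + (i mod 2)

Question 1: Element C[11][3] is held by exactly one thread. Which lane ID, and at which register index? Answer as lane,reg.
13,3

r=11→G=3,rhi=1  c=3→T=1,p=1
L=3*4+1=13  i=1*2+1=3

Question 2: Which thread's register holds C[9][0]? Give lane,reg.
4,2

r=9->g=1,rb=1  c=0->t=0,b0=0
L=1*4+0=4  i=1*2+0=2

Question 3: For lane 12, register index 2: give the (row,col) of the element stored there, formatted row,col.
11,0

lane 12→12/4=3, 12 mod 4=0
i=2  r:3+8→11  c:2·0+0→0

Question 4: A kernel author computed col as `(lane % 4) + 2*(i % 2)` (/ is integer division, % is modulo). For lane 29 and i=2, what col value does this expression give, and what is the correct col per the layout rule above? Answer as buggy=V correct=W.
`(lane % 4) + 2*(i % 2)`[29,2]→1
L=29→G=29>>2=7, T=29&3=1
[2]→row 7+8=15  col 1·2+0=2
col: 1 vs 2

buggy=1 correct=2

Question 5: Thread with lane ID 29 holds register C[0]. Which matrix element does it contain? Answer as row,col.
7,2

lane 29: g=7 (29/4), t=1 (29%4)
i=0: r=7+0=7, c=1*2+0=2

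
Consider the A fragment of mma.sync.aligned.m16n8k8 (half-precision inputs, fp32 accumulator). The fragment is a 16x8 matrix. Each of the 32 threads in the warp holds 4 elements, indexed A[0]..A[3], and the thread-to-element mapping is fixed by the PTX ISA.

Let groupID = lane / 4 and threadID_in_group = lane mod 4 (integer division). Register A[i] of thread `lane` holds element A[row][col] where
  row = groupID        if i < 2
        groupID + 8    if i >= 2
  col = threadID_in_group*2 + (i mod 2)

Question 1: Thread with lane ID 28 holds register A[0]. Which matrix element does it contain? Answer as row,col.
7,0

lane 28: gr=7 (28/4), th=0 (28%4)
i=0: r=7+0=7, c=0*2+0=0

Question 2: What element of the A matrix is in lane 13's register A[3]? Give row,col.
11,3

13: grp=3,tig=1
[3] (3+8,1*2+1) = (11,3)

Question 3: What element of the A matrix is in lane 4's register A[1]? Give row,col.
1,1

4: G=1,T=0
[1] (1+0,0*2+1) = (1,1)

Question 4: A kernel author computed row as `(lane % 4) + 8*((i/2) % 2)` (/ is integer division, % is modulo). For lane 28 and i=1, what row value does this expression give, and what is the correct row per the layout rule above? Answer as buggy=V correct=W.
`(lane % 4) + 8*((i/2) % 2)`[28,1]→0
lane 28→28/4=7, 28 mod 4=0
i=1  r:7+0→7  c:2·0+1→1
row: 0 vs 7

buggy=0 correct=7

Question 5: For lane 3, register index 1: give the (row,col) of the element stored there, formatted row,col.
lane 3→3/4=0, 3 mod 4=3
i=1  r:0+0→0  c:2·3+1→7

0,7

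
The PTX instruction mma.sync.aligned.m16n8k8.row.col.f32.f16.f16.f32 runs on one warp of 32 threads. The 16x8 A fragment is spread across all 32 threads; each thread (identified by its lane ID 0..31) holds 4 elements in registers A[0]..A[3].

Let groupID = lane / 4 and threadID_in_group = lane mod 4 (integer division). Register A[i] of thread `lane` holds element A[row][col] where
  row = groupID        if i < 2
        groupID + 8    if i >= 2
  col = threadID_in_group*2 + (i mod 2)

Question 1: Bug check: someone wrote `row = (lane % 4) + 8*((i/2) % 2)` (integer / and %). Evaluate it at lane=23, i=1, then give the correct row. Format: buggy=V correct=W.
`(lane % 4) + 8*((i/2) % 2)`[23,1]->3
L=23->gid=23>>2=5, tid=23&3=3
[1]->row 5+0=5  col 3·2+1=7
row: 3 vs 5

buggy=3 correct=5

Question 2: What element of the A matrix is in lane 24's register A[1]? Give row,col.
6,1

lane 24: g=6 (24/4), t=0 (24%4)
i=1: r=6+0=6, c=0*2+1=1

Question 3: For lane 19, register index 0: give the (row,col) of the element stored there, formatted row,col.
19: grp=4,tig=3
[0] (4+0,3*2+0) = (4,6)

4,6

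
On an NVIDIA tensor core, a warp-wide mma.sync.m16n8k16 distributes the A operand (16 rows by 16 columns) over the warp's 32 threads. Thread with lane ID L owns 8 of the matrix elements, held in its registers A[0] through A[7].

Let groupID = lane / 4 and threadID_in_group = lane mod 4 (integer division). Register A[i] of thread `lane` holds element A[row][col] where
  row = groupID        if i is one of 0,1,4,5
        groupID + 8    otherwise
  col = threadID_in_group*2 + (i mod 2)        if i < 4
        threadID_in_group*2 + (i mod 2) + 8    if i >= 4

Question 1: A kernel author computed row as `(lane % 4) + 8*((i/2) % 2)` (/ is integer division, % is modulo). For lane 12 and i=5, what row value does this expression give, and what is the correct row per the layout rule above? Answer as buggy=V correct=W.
`(lane % 4) + 8*((i/2) % 2)`[12,5]=>0
12: grp=3,tig=0
[5] (3+0,0*2+1+8) = (3,9)
row: 0 vs 3

buggy=0 correct=3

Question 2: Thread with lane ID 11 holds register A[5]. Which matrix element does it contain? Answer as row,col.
2,15

11: grp=2,tig=3
[5] (2+0,3*2+1+8) = (2,15)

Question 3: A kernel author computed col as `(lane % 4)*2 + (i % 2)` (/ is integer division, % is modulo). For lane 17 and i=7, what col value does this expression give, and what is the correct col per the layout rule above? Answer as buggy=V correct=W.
buggy=3 correct=11

`(lane % 4)*2 + (i % 2)`[17,7]=>3
L=17=>grp=17>>2=4, tig=17&3=1
[7]=>row 4+8=12  col 1·2+1+8=11
col: 3 vs 11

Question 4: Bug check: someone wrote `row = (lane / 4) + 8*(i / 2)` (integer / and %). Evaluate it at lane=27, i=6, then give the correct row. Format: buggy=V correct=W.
buggy=30 correct=14

`(lane / 4) + 8*(i / 2)`[27,6]→30
L=27→G=27>>2=6, T=27&3=3
[6]→row 6+8=14  col 3·2+0+8=14
row: 30 vs 14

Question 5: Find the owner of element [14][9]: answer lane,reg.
r=14→G=6,rhi=1  c=9→chi=1,T=0,p=1
L=6*4+0=24  i=1*4+1*2+1=7

24,7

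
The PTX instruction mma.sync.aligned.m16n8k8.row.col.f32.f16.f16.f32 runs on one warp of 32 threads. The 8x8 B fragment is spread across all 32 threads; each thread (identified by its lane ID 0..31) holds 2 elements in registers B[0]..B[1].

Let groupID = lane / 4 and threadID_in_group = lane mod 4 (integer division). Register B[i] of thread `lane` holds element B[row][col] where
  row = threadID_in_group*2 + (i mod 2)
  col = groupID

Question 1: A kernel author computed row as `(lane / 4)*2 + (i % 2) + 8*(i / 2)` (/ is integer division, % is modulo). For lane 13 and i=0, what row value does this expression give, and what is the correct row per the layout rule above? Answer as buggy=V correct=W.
buggy=6 correct=2

`(lane / 4)*2 + (i % 2) + 8*(i / 2)`[13,0]->6
lane 13: g=3 (13/4), t=1 (13%4)
i=0: r=1*2+0=2, c=g=3
row: 6 vs 2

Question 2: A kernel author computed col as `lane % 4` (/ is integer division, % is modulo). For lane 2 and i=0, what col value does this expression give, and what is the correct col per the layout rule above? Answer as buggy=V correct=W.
`lane % 4`[2,0]→2
L=2→G=2>>2=0, T=2&3=2
[0]→row 2·2+0=4  col G=0
col: 2 vs 0

buggy=2 correct=0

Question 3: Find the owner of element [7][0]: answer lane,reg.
c=0→G=0  r=7→T=3,p=1
L=0*4+3=3  i=1=1

3,1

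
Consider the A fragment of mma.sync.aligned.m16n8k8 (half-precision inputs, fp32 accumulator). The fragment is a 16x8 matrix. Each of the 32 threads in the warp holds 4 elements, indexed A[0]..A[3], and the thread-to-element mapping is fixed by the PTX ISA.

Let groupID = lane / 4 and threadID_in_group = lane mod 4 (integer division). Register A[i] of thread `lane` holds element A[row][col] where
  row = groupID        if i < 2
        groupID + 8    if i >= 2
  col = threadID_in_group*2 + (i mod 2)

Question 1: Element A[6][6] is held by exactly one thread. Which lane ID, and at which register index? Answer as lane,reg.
r: 6->gid=6,r8=0  c: 6->tid=3,i&1=0
L=6*4+3=27  i=0*2+0=0

27,0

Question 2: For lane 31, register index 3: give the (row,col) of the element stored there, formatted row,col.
lane 31⇒31/4=7, 31 mod 4=3
i=3  r:7+8⇒15  c:2·3+1⇒7

15,7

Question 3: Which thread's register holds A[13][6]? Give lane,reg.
r=13⇒gr=5,Rb=1  c=6⇒th=3,odd=0
L=5*4+3=23  i=1*2+0=2

23,2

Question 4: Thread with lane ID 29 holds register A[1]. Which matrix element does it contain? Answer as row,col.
7,3

29: g=7,t=1
[1] (7+0,1*2+1) = (7,3)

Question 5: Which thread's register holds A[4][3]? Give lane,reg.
17,1

r=4->g=4,rb=0  c=3->t=1,b0=1
L=4*4+1=17  i=0*2+1=1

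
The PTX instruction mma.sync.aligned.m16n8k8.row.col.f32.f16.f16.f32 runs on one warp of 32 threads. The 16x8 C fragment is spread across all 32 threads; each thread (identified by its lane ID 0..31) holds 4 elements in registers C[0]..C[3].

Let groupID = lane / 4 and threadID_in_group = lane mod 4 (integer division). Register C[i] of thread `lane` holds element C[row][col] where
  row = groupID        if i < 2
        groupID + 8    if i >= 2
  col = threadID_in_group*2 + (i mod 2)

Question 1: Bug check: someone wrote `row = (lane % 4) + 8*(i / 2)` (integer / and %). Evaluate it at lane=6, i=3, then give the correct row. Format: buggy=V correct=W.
`(lane % 4) + 8*(i / 2)`[6,3]=>10
L=6=>grp=6>>2=1, tig=6&3=2
[3]=>row 1+8=9  col 2·2+1=5
row: 10 vs 9

buggy=10 correct=9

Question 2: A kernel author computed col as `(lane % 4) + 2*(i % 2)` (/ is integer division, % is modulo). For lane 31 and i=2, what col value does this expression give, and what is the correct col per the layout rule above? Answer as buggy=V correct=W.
buggy=3 correct=6

`(lane % 4) + 2*(i % 2)`[31,2]=>3
L=31=>grp=31>>2=7, tig=31&3=3
[2]=>row 7+8=15  col 3·2+0=6
col: 3 vs 6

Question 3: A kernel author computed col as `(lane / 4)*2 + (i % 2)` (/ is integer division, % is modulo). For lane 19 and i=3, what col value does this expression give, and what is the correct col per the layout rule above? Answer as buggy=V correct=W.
`(lane / 4)*2 + (i % 2)`[19,3]->9
19: g=4,t=3
[3] (4+8,3*2+1) = (12,7)
col: 9 vs 7

buggy=9 correct=7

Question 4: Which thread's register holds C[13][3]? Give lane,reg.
r=13⇒gr=5,Rb=1  c=3⇒th=1,odd=1
L=5*4+1=21  i=1*2+1=3

21,3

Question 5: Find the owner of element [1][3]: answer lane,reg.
5,1

r=1→G=1,rhi=0  c=3→T=1,p=1
L=1*4+1=5  i=0*2+1=1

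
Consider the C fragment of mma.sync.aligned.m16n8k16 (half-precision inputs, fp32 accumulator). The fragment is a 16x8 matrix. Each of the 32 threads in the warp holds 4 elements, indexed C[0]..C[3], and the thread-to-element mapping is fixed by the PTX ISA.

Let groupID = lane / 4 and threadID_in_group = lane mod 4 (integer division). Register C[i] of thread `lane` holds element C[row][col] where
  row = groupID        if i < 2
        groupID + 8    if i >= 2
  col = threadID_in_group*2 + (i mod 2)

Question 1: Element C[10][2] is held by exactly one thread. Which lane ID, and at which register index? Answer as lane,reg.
9,2

r=10→G=2,rhi=1  c=2→T=1,p=0
L=2*4+1=9  i=1*2+0=2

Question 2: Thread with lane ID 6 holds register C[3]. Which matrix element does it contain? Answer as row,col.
9,5

L=6=>grp=6>>2=1, tig=6&3=2
[3]=>row 1+8=9  col 2·2+1=5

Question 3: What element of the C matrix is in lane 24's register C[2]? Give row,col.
14,0

lane 24: gr=6 (24/4), th=0 (24%4)
i=2: r=6+8=14, c=0*2+0=0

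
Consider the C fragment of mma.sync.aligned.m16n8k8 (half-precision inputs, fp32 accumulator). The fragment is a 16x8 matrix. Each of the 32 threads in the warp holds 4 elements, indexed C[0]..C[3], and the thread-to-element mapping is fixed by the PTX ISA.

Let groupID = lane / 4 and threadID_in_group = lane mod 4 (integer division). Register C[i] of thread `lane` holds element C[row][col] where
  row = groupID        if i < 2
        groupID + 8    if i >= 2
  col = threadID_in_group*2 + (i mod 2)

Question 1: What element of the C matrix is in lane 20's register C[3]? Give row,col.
13,1

lane 20⇒20/4=5, 20 mod 4=0
i=3  r:5+8⇒13  c:2·0+1⇒1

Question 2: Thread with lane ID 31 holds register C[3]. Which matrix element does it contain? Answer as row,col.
31: g=7,t=3
[3] (7+8,3*2+1) = (15,7)

15,7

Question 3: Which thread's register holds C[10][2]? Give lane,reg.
9,2

r=10→G=2,rhi=1  c=2→T=1,p=0
L=2*4+1=9  i=1*2+0=2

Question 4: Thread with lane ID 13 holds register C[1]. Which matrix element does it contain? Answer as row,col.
L=13→G=13>>2=3, T=13&3=1
[1]→row 3+0=3  col 1·2+1=3

3,3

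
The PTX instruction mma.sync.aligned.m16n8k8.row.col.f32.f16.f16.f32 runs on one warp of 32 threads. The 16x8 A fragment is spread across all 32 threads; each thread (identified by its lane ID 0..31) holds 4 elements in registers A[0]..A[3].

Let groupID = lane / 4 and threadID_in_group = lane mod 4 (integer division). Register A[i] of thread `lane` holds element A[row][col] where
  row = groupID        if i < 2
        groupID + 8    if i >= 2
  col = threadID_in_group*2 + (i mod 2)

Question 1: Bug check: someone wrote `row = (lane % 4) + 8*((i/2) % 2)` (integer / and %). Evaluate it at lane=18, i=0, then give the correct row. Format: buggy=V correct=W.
buggy=2 correct=4

`(lane % 4) + 8*((i/2) % 2)`[18,0]→2
L=18→G=18>>2=4, T=18&3=2
[0]→row 4+0=4  col 2·2+0=4
row: 2 vs 4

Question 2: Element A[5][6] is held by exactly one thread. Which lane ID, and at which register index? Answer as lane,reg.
23,0

r=5->g=5,rb=0  c=6->t=3,b0=0
L=5*4+3=23  i=0*2+0=0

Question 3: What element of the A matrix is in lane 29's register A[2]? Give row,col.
15,2

L=29⇒gr=29>>2=7, th=29&3=1
[2]⇒row 7+8=15  col 1·2+0=2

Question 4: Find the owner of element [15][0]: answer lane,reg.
r:15=>grp=7,rB=1  c:0=>tig=0,lo=0
L=7*4+0=28  i=1*2+0=2

28,2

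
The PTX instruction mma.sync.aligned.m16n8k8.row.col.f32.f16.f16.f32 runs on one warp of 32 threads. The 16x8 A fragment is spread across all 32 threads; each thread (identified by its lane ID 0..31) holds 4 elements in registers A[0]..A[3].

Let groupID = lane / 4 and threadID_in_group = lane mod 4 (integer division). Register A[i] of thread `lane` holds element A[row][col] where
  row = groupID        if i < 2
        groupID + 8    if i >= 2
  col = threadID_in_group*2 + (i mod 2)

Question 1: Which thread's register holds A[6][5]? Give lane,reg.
26,1

r=6→G=6,rhi=0  c=5→T=2,p=1
L=6*4+2=26  i=0*2+1=1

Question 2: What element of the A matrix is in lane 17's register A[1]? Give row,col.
17: grp=4,tig=1
[1] (4+0,1*2+1) = (4,3)

4,3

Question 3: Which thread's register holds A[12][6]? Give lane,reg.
19,2

r=12->g=4,rb=1  c=6->t=3,b0=0
L=4*4+3=19  i=1*2+0=2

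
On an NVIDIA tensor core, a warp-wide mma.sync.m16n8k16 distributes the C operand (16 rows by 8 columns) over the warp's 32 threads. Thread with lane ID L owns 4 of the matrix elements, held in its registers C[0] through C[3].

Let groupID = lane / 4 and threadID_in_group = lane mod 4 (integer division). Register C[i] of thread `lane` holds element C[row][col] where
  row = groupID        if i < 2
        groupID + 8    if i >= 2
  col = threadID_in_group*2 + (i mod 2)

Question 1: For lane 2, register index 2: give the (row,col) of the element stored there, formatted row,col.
lane 2: G=0 (2/4), T=2 (2%4)
i=2: r=0+8=8, c=2*2+0=4

8,4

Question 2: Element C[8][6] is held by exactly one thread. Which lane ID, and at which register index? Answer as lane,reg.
r:8=>grp=0,rB=1  c:6=>tig=3,lo=0
L=0*4+3=3  i=1*2+0=2

3,2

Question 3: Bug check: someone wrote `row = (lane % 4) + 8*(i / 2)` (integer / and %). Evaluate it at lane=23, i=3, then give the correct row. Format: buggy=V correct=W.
`(lane % 4) + 8*(i / 2)`[23,3]=>11
lane 23: grp=5 (23/4), tig=3 (23%4)
i=3: r=5+8=13, c=3*2+1=7
row: 11 vs 13

buggy=11 correct=13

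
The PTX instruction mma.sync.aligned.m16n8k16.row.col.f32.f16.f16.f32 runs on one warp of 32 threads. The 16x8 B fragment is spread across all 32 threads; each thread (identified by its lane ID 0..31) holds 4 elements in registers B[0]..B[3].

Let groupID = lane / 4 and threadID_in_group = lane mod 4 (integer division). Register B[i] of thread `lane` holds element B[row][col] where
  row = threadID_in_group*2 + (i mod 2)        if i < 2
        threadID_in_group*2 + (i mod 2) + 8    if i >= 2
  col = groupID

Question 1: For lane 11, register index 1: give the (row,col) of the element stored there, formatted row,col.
7,2

lane 11: g=2 (11/4), t=3 (11%4)
i=1: r=3*2+1+0=7, c=g=2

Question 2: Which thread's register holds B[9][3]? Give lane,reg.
12,3

c: 3->gid=3  r: 9->r8=1,tid=0,i&1=1
L=3*4+0=12  i=1*2+1=3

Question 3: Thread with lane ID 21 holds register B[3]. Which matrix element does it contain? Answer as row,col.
11,5

lane 21=>21/4=5, 21 mod 4=1
i=3  r:2·1+1+8=>11  c:5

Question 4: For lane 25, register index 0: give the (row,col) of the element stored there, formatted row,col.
lane 25: gid=6 (25/4), tid=1 (25%4)
i=0: r=1*2+0+0=2, c=gid=6

2,6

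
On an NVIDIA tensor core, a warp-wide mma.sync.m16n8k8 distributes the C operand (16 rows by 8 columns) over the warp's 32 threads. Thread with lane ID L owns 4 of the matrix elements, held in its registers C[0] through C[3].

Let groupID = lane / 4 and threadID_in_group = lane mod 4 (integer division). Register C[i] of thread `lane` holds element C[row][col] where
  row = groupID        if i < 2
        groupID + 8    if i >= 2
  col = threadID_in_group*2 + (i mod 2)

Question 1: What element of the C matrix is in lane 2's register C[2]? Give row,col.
lane 2->2/4=0, 2 mod 4=2
i=2  r:0+8->8  c:2·2+0->4

8,4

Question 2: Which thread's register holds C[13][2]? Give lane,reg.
r=13→G=5,rhi=1  c=2→T=1,p=0
L=5*4+1=21  i=1*2+0=2

21,2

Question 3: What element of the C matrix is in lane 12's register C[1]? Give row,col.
3,1

12: gr=3,th=0
[1] (3+0,0*2+1) = (3,1)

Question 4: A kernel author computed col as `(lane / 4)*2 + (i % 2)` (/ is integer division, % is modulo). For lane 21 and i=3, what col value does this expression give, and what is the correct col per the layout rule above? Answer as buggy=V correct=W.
buggy=11 correct=3

`(lane / 4)*2 + (i % 2)`[21,3]=>11
21: grp=5,tig=1
[3] (5+8,1*2+1) = (13,3)
col: 11 vs 3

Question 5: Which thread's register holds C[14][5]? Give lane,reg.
26,3

r=14->g=6,rb=1  c=5->t=2,b0=1
L=6*4+2=26  i=1*2+1=3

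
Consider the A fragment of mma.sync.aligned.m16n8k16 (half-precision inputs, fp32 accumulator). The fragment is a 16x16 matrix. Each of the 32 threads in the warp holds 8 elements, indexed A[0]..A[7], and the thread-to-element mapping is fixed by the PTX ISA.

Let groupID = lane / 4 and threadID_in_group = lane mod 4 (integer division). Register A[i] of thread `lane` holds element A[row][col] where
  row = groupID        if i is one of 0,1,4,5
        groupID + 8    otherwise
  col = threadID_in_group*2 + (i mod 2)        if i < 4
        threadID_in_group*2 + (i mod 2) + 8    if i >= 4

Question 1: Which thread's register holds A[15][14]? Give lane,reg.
31,6

r=15->g=7,rb=1  c=14->cb=1,t=3,b0=0
L=7*4+3=31  i=1*4+1*2+0=6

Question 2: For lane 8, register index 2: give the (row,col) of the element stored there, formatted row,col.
10,0

lane 8⇒8/4=2, 8 mod 4=0
i=2  r:2+8⇒10  c:2·0+0+0⇒0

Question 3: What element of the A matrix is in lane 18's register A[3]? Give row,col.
lane 18→18/4=4, 18 mod 4=2
i=3  r:4+8→12  c:2·2+1+0→5

12,5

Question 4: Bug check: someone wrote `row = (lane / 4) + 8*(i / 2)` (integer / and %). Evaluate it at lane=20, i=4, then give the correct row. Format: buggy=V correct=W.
buggy=21 correct=5

`(lane / 4) + 8*(i / 2)`[20,4]->21
L=20->gid=20>>2=5, tid=20&3=0
[4]->row 5+0=5  col 0·2+0+8=8
row: 21 vs 5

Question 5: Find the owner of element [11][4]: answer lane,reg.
14,2

r=11->g=3,rb=1  c=4->cb=0,t=2,b0=0
L=3*4+2=14  i=0*4+1*2+0=2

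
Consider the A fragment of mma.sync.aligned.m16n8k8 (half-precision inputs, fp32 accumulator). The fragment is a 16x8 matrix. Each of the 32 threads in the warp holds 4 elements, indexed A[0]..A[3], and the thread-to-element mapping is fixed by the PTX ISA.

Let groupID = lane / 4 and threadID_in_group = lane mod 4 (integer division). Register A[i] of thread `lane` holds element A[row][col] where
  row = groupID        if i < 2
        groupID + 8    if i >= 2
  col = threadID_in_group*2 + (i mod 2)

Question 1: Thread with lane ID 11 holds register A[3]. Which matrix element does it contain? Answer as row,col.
lane 11->11/4=2, 11 mod 4=3
i=3  r:2+8->10  c:2·3+1->7

10,7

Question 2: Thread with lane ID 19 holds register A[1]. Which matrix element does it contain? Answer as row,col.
4,7

L=19->gid=19>>2=4, tid=19&3=3
[1]->row 4+0=4  col 3·2+1=7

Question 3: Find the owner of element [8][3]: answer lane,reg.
r=8→G=0,rhi=1  c=3→T=1,p=1
L=0*4+1=1  i=1*2+1=3

1,3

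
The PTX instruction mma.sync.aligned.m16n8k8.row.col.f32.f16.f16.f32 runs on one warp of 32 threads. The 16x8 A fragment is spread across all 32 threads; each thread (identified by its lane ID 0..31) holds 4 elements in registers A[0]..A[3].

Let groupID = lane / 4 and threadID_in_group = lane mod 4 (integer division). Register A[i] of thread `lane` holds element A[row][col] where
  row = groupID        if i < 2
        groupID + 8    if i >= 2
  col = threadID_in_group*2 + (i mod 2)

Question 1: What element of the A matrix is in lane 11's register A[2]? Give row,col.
10,6

lane 11: gid=2 (11/4), tid=3 (11%4)
i=2: r=2+8=10, c=3*2+0=6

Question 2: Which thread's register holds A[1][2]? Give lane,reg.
5,0

r=1⇒gr=1,Rb=0  c=2⇒th=1,odd=0
L=1*4+1=5  i=0*2+0=0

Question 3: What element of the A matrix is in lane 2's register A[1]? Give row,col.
L=2→G=2>>2=0, T=2&3=2
[1]→row 0+0=0  col 2·2+1=5

0,5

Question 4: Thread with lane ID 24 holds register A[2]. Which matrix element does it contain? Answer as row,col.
lane 24: grp=6 (24/4), tig=0 (24%4)
i=2: r=6+8=14, c=0*2+0=0

14,0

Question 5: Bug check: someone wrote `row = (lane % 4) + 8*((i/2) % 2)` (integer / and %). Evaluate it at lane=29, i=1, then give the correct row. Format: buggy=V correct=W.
buggy=1 correct=7

`(lane % 4) + 8*((i/2) % 2)`[29,1]->1
lane 29: gid=7 (29/4), tid=1 (29%4)
i=1: r=7+0=7, c=1*2+1=3
row: 1 vs 7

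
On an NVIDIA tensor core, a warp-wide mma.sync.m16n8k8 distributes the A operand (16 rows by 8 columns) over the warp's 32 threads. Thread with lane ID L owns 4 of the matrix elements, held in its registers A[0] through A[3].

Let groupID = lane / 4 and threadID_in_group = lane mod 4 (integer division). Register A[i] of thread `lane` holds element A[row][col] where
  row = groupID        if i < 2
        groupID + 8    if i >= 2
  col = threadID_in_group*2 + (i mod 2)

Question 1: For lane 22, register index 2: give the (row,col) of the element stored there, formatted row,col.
L=22⇒gr=22>>2=5, th=22&3=2
[2]⇒row 5+8=13  col 2·2+0=4

13,4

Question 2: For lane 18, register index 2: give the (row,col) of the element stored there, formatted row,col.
18: g=4,t=2
[2] (4+8,2*2+0) = (12,4)

12,4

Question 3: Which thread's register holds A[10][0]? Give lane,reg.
r=10->g=2,rb=1  c=0->t=0,b0=0
L=2*4+0=8  i=1*2+0=2

8,2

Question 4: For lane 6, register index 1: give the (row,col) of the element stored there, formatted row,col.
L=6->gid=6>>2=1, tid=6&3=2
[1]->row 1+0=1  col 2·2+1=5

1,5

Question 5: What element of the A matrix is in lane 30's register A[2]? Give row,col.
lane 30: g=7 (30/4), t=2 (30%4)
i=2: r=7+8=15, c=2*2+0=4

15,4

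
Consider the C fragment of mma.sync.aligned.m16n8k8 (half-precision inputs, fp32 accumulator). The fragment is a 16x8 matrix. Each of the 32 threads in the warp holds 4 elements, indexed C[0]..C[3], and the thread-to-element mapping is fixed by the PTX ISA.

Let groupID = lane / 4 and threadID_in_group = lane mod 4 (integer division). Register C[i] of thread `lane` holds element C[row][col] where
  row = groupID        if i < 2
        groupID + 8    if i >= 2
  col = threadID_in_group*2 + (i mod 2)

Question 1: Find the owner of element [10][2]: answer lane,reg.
9,2

r=10->g=2,rb=1  c=2->t=1,b0=0
L=2*4+1=9  i=1*2+0=2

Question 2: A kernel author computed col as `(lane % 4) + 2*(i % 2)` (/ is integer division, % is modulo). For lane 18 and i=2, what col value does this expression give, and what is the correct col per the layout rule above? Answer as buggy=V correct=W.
`(lane % 4) + 2*(i % 2)`[18,2]=>2
L=18=>grp=18>>2=4, tig=18&3=2
[2]=>row 4+8=12  col 2·2+0=4
col: 2 vs 4

buggy=2 correct=4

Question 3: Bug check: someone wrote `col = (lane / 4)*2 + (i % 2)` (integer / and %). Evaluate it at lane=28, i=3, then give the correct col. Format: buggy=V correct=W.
`(lane / 4)*2 + (i % 2)`[28,3]->15
L=28->g=28>>2=7, t=28&3=0
[3]->row 7+8=15  col 0·2+1=1
col: 15 vs 1

buggy=15 correct=1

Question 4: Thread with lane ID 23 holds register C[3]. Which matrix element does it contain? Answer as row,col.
23: g=5,t=3
[3] (5+8,3*2+1) = (13,7)

13,7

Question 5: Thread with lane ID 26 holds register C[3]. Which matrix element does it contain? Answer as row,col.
14,5

lane 26=>26/4=6, 26 mod 4=2
i=3  r:6+8=>14  c:2·2+1=>5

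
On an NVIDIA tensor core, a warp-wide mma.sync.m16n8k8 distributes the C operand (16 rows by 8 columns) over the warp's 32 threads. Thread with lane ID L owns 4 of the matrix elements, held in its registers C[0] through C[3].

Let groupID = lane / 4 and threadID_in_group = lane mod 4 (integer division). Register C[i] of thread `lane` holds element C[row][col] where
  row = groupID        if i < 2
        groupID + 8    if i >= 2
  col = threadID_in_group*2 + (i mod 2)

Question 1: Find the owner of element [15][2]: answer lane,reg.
r=15⇒gr=7,Rb=1  c=2⇒th=1,odd=0
L=7*4+1=29  i=1*2+0=2

29,2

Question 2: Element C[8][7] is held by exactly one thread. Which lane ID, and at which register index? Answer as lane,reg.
r=8->g=0,rb=1  c=7->t=3,b0=1
L=0*4+3=3  i=1*2+1=3

3,3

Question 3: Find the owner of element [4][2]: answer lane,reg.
17,0

r: 4->gid=4,r8=0  c: 2->tid=1,i&1=0
L=4*4+1=17  i=0*2+0=0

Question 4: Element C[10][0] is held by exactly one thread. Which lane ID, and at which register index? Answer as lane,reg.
r: 10->gid=2,r8=1  c: 0->tid=0,i&1=0
L=2*4+0=8  i=1*2+0=2

8,2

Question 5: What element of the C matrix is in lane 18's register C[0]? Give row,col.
lane 18->18/4=4, 18 mod 4=2
i=0  r:4+0->4  c:2·2+0->4

4,4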